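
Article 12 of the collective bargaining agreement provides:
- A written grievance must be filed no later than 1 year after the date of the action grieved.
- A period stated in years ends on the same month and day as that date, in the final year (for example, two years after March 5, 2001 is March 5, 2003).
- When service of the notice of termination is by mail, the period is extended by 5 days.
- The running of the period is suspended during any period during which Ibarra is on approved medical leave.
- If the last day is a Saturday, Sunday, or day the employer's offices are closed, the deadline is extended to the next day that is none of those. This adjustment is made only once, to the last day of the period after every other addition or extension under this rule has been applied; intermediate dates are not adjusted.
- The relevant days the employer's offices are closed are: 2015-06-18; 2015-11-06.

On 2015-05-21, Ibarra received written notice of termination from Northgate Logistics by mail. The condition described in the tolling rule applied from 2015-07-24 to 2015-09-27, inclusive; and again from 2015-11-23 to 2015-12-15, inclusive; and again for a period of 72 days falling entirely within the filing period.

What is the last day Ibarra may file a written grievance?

1 year after 2015-05-21 is May 21, 2016.
Service was by mail, adding 5 days: May 21, 2016 + 5 days = May 26, 2016.
From July 24, 2015 through September 27, 2015 inclusive is 66 days; tolling adds 66 days: May 26, 2016 + 66 days = July 31, 2016.
From November 23, 2015 through December 15, 2015 inclusive is 23 days; tolling adds 23 days: July 31, 2016 + 23 days = August 23, 2016.
Tolling adds 72 days: August 23, 2016 + 72 days = November 3, 2016.
November 3, 2016 is a Thursday and not a day the employer's offices are closed, so no extension applies.

November 3, 2016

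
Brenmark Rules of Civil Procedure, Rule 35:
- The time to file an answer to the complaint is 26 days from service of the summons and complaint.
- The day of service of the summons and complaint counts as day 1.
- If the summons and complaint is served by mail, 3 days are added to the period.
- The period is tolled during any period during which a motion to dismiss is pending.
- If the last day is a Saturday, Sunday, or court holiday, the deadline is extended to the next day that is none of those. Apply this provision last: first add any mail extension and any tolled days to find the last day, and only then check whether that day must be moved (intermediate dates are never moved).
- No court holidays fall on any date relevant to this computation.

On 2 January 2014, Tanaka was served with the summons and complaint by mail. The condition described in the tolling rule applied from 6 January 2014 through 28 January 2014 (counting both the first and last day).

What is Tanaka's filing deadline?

Counting 2 January 2014 as day 1, day 26 is January 27, 2014.
Service was by mail, adding 3 days: January 27, 2014 + 3 days = January 30, 2014.
From January 6, 2014 through January 28, 2014 inclusive is 23 days; tolling adds 23 days: January 30, 2014 + 23 days = February 22, 2014.
February 22, 2014 is Saturday; February 23, 2014 is Sunday. The next qualifying day is February 24, 2014.

February 24, 2014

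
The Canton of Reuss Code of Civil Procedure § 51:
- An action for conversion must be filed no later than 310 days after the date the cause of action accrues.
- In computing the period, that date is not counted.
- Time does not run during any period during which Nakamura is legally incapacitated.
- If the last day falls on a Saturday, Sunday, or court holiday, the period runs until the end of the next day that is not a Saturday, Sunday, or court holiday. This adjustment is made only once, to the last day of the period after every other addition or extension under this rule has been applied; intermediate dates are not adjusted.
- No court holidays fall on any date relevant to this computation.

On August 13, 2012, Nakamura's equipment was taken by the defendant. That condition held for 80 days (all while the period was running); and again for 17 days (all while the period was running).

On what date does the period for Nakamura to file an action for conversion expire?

310 days after August 13, 2012 is June 19, 2013.
Tolling adds 80 days: June 19, 2013 + 80 days = September 7, 2013.
Tolling adds 17 days: September 7, 2013 + 17 days = September 24, 2013.
September 24, 2013 is a Tuesday and not a court holiday, so no extension applies.

September 24, 2013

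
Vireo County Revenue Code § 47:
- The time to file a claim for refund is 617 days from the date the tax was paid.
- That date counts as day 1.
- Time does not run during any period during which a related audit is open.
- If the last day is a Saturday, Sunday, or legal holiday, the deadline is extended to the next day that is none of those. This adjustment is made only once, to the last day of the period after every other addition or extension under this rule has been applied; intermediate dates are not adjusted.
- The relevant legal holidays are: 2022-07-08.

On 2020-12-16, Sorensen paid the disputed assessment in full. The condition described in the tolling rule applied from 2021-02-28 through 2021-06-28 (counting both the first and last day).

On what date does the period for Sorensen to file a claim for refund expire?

Counting 2020-12-16 as day 1, day 617 is August 24, 2022.
From February 28, 2021 through June 28, 2021 inclusive is 121 days; tolling adds 121 days: August 24, 2022 + 121 days = December 23, 2022.
December 23, 2022 is a Friday and not a legal holiday, so no extension applies.

December 23, 2022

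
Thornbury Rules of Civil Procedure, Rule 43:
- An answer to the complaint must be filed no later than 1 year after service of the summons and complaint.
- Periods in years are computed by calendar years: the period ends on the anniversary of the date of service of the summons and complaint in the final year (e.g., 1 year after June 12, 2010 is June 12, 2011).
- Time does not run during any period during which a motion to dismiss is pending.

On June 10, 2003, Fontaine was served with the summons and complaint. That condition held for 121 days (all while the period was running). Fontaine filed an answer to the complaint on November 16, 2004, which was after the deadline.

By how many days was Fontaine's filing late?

1 year after June 10, 2003 is June 10, 2004.
Tolling adds 121 days: June 10, 2004 + 121 days = October 9, 2004.
The deadline is October 9, 2004; from October 9, 2004 to November 16, 2004 is 38 days.

38 days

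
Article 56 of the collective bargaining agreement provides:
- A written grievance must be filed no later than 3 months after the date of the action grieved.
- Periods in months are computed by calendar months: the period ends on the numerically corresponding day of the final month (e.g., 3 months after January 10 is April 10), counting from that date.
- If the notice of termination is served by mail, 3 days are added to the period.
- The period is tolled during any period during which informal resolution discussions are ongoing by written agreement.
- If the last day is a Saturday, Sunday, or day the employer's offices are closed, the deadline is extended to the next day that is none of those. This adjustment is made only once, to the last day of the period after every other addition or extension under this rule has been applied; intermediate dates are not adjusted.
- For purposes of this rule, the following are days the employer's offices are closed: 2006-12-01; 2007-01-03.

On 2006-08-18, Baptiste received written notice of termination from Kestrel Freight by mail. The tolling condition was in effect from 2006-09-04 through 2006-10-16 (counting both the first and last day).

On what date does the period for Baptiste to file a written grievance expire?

3 months after 2006-08-18 is November 18, 2006.
Service was by mail, adding 3 days: November 18, 2006 + 3 days = November 21, 2006.
From September 4, 2006 through October 16, 2006 inclusive is 43 days; tolling adds 43 days: November 21, 2006 + 43 days = January 3, 2007.
January 3, 2007 is a listed holiday. The next qualifying day is January 4, 2007.

January 4, 2007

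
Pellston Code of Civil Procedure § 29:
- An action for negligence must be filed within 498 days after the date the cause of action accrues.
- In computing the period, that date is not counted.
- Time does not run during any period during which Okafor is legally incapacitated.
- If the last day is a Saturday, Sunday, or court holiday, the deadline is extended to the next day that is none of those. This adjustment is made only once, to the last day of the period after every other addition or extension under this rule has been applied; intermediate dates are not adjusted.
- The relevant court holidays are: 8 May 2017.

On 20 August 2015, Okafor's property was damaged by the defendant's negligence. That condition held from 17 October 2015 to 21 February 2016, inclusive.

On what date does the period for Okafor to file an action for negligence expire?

May 9, 2017

498 days after 20 August 2015 is December 30, 2016.
From October 17, 2015 through February 21, 2016 inclusive is 128 days; tolling adds 128 days: December 30, 2016 + 128 days = May 7, 2017.
May 7, 2017 is Sunday; May 8, 2017 is a listed holiday. The next qualifying day is May 9, 2017.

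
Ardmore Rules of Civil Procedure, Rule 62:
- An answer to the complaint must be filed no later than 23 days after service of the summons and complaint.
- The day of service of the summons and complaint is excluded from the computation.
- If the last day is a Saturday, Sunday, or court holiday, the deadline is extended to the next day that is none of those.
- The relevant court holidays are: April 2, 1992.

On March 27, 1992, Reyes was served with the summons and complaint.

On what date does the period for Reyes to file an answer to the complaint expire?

23 days after March 27, 1992 is April 19, 1992.
April 19, 1992 is Sunday. The next qualifying day is April 20, 1992.

April 20, 1992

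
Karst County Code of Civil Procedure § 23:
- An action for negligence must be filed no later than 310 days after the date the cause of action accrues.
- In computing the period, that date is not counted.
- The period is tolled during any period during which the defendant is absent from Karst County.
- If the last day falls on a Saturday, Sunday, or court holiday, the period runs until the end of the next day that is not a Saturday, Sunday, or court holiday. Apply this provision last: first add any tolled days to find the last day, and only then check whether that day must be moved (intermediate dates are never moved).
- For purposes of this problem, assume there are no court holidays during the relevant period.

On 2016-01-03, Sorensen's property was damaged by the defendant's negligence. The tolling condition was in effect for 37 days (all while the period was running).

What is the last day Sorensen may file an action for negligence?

310 days after 2016-01-03 is November 8, 2016.
Tolling adds 37 days: November 8, 2016 + 37 days = December 15, 2016.
December 15, 2016 is a Thursday and not a court holiday, so no extension applies.

December 15, 2016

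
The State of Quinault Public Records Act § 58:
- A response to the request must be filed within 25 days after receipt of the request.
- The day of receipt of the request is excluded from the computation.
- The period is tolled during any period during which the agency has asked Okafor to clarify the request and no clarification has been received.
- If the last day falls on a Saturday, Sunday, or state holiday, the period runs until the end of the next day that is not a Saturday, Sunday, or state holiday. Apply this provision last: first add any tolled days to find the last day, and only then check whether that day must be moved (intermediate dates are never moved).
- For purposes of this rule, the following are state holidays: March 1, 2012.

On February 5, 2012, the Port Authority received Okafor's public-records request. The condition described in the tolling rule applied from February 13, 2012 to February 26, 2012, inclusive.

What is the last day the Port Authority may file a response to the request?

March 15, 2012

25 days after February 5, 2012 is March 1, 2012.
From February 13, 2012 through February 26, 2012 inclusive is 14 days; tolling adds 14 days: March 1, 2012 + 14 days = March 15, 2012.
March 15, 2012 is a Thursday and not a state holiday, so no extension applies.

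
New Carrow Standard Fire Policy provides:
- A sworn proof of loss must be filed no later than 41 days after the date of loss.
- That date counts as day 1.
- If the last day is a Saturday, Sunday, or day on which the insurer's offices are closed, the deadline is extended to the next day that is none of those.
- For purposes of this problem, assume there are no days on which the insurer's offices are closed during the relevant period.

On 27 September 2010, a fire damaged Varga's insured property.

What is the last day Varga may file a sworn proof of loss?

Counting 27 September 2010 as day 1, day 41 is November 6, 2010.
November 6, 2010 is Saturday; November 7, 2010 is Sunday. The next qualifying day is November 8, 2010.

November 8, 2010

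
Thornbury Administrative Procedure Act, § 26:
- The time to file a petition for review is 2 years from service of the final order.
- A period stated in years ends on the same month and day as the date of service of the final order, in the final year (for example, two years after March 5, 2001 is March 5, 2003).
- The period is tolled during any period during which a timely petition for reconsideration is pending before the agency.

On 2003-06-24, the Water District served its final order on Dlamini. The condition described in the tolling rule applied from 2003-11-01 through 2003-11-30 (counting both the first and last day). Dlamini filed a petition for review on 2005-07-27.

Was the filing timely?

2 years after 2003-06-24 is June 24, 2005.
From November 1, 2003 through November 30, 2003 inclusive is 30 days; tolling adds 30 days: June 24, 2005 + 30 days = July 24, 2005.
The deadline is July 24, 2005; the filing on July 27, 2005 is after that date.

No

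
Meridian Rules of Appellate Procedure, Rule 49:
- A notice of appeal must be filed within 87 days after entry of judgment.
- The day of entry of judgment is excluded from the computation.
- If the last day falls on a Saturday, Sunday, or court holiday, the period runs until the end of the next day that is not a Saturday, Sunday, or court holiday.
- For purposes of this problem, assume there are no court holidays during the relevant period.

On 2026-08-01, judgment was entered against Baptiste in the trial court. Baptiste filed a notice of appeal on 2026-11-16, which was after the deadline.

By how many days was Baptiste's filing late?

20 days

87 days after 2026-08-01 is October 27, 2026.
October 27, 2026 is a Tuesday and not a court holiday, so no extension applies.
The deadline is October 27, 2026; from October 27, 2026 to November 16, 2026 is 20 days.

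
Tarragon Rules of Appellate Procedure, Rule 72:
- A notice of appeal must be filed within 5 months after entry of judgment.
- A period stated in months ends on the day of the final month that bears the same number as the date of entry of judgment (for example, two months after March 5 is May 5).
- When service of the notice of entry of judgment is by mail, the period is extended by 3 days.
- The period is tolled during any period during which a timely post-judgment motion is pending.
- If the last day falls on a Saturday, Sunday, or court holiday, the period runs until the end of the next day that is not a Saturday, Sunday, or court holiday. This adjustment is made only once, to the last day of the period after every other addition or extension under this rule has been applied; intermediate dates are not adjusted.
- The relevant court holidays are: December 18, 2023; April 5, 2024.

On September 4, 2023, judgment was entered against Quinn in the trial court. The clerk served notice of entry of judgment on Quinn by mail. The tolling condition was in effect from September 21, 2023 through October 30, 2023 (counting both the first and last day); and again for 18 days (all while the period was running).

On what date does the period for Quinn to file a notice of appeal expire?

April 8, 2024

5 months after September 4, 2023 is February 4, 2024.
Service was by mail, adding 3 days: February 4, 2024 + 3 days = February 7, 2024.
From September 21, 2023 through October 30, 2023 inclusive is 40 days; tolling adds 40 days: February 7, 2024 + 40 days = March 18, 2024.
Tolling adds 18 days: March 18, 2024 + 18 days = April 5, 2024.
April 5, 2024 is a listed holiday; April 6, 2024 is Saturday; April 7, 2024 is Sunday. The next qualifying day is April 8, 2024.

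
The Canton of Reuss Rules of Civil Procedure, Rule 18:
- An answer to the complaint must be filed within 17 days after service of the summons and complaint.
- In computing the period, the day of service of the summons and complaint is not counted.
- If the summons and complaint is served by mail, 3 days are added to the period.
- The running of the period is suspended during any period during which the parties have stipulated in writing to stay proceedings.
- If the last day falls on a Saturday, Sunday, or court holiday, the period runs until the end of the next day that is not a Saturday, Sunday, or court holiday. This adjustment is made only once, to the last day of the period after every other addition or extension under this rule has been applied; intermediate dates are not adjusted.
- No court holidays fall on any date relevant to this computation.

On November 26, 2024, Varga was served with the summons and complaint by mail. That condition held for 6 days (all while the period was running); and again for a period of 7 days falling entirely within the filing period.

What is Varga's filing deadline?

December 30, 2024

17 days after November 26, 2024 is December 13, 2024.
Service was by mail, adding 3 days: December 13, 2024 + 3 days = December 16, 2024.
Tolling adds 6 days: December 16, 2024 + 6 days = December 22, 2024.
Tolling adds 7 days: December 22, 2024 + 7 days = December 29, 2024.
December 29, 2024 is Sunday. The next qualifying day is December 30, 2024.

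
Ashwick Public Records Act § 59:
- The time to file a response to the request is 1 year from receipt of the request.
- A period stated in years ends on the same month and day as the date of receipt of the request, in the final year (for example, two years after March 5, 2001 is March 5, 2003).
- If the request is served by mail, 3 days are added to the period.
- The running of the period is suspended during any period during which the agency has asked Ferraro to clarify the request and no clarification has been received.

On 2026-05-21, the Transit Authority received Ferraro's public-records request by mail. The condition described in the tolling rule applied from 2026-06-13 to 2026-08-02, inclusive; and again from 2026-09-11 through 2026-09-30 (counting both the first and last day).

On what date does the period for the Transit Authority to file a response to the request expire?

1 year after 2026-05-21 is May 21, 2027.
Service was by mail, adding 3 days: May 21, 2027 + 3 days = May 24, 2027.
From June 13, 2026 through August 2, 2026 inclusive is 51 days; tolling adds 51 days: May 24, 2027 + 51 days = July 14, 2027.
From September 11, 2026 through September 30, 2026 inclusive is 20 days; tolling adds 20 days: July 14, 2027 + 20 days = August 3, 2027.

August 3, 2027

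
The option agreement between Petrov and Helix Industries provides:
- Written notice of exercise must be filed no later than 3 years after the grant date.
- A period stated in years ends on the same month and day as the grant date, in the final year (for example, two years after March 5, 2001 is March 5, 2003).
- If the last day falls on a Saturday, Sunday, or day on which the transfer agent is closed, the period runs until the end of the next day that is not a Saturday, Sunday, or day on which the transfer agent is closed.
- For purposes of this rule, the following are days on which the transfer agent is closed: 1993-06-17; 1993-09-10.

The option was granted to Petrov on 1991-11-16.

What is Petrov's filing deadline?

November 16, 1994

3 years after 1991-11-16 is November 16, 1994.
November 16, 1994 is a Wednesday and not a day on which the transfer agent is closed, so no extension applies.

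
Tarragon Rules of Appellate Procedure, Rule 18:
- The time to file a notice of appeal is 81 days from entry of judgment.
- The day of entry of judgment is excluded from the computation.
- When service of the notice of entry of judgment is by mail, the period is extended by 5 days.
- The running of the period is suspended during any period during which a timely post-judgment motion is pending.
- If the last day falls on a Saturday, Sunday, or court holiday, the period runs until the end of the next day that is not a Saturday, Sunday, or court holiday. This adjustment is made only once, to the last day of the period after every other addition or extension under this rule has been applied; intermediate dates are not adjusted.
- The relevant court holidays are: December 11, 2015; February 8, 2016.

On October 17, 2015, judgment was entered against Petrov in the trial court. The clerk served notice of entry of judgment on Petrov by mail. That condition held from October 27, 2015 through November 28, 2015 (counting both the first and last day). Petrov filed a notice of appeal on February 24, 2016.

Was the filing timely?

No

81 days after October 17, 2015 is January 6, 2016.
Service was by mail, adding 5 days: January 6, 2016 + 5 days = January 11, 2016.
From October 27, 2015 through November 28, 2015 inclusive is 33 days; tolling adds 33 days: January 11, 2016 + 33 days = February 13, 2016.
February 13, 2016 is Saturday; February 14, 2016 is Sunday. The next qualifying day is February 15, 2016.
The deadline is February 15, 2016; the filing on February 24, 2016 is after that date.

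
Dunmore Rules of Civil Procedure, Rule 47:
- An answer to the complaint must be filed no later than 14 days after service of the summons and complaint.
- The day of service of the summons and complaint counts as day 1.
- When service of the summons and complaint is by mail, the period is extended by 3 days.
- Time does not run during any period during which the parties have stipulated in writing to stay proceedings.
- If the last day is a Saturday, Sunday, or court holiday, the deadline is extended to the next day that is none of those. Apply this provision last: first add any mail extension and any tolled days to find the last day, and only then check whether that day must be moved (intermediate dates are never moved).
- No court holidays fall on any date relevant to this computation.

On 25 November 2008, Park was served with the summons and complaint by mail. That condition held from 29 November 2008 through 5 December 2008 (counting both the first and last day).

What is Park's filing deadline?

December 18, 2008

Counting 25 November 2008 as day 1, day 14 is December 8, 2008.
Service was by mail, adding 3 days: December 8, 2008 + 3 days = December 11, 2008.
From November 29, 2008 through December 5, 2008 inclusive is 7 days; tolling adds 7 days: December 11, 2008 + 7 days = December 18, 2008.
December 18, 2008 is a Thursday and not a court holiday, so no extension applies.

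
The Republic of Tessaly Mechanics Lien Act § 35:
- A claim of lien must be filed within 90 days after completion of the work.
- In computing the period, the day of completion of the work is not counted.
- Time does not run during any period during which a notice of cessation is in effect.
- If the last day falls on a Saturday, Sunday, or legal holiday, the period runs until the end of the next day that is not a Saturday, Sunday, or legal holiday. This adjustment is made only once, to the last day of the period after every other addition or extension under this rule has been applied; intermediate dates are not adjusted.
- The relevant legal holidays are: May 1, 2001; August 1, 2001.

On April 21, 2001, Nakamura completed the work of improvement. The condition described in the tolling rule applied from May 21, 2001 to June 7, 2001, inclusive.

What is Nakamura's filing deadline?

August 7, 2001

90 days after April 21, 2001 is July 20, 2001.
From May 21, 2001 through June 7, 2001 inclusive is 18 days; tolling adds 18 days: July 20, 2001 + 18 days = August 7, 2001.
August 7, 2001 is a Tuesday and not a legal holiday, so no extension applies.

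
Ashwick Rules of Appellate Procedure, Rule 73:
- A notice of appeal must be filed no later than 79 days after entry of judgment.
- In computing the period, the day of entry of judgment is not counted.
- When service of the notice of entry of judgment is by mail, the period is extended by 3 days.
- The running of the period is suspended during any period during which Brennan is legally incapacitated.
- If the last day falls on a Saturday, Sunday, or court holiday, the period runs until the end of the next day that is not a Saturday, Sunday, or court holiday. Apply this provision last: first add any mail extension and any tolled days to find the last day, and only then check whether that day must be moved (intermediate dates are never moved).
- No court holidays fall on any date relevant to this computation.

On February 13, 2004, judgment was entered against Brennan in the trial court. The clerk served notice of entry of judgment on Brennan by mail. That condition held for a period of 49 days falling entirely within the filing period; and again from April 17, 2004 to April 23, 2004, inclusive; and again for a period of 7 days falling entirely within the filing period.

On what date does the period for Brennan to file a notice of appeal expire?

79 days after February 13, 2004 is May 2, 2004.
Service was by mail, adding 3 days: May 2, 2004 + 3 days = May 5, 2004.
Tolling adds 49 days: May 5, 2004 + 49 days = June 23, 2004.
From April 17, 2004 through April 23, 2004 inclusive is 7 days; tolling adds 7 days: June 23, 2004 + 7 days = June 30, 2004.
Tolling adds 7 days: June 30, 2004 + 7 days = July 7, 2004.
July 7, 2004 is a Wednesday and not a court holiday, so no extension applies.

July 7, 2004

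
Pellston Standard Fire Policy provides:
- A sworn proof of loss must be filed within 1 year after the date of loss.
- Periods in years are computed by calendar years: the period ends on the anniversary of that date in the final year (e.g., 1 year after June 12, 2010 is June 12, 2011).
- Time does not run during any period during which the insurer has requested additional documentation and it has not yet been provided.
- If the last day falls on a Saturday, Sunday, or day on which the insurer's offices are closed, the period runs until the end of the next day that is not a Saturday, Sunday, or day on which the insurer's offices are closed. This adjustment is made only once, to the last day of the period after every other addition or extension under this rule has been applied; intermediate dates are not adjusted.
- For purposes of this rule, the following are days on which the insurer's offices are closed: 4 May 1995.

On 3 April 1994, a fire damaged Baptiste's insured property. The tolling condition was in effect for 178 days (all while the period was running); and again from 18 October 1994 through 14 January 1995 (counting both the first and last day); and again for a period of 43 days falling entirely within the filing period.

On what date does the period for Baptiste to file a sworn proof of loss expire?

1 year after 3 April 1994 is April 3, 1995.
Tolling adds 178 days: April 3, 1995 + 178 days = September 28, 1995.
From October 18, 1994 through January 14, 1995 inclusive is 89 days; tolling adds 89 days: September 28, 1995 + 89 days = December 26, 1995.
Tolling adds 43 days: December 26, 1995 + 43 days = February 7, 1996.
February 7, 1996 is a Wednesday and not a day on which the insurer's offices are closed, so no extension applies.

February 7, 1996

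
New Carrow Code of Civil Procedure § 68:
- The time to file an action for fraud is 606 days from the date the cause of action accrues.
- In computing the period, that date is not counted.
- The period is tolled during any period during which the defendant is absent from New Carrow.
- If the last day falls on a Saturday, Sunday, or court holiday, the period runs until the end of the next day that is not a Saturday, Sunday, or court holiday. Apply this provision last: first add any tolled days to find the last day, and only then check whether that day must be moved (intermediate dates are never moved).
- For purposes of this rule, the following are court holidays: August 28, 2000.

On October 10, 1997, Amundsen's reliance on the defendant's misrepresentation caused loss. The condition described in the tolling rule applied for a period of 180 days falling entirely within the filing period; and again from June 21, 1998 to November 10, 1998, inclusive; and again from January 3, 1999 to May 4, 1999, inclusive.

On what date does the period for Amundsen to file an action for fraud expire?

August 29, 2000

606 days after October 10, 1997 is June 8, 1999.
Tolling adds 180 days: June 8, 1999 + 180 days = December 5, 1999.
From June 21, 1998 through November 10, 1998 inclusive is 143 days; tolling adds 143 days: December 5, 1999 + 143 days = April 26, 2000.
From January 3, 1999 through May 4, 1999 inclusive is 122 days; tolling adds 122 days: April 26, 2000 + 122 days = August 26, 2000.
August 26, 2000 is Saturday; August 27, 2000 is Sunday; August 28, 2000 is a listed holiday. The next qualifying day is August 29, 2000.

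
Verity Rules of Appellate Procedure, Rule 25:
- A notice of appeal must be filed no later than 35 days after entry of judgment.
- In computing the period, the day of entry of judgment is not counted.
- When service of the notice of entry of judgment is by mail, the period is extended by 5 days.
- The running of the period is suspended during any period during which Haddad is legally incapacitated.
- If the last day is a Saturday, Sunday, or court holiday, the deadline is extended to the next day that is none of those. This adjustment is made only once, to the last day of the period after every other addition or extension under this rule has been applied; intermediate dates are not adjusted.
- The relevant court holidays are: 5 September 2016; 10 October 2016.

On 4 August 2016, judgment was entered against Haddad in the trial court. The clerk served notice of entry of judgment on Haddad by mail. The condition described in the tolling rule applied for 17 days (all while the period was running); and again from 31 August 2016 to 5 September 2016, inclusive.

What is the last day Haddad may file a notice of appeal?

35 days after 4 August 2016 is September 8, 2016.
Service was by mail, adding 5 days: September 8, 2016 + 5 days = September 13, 2016.
Tolling adds 17 days: September 13, 2016 + 17 days = September 30, 2016.
From August 31, 2016 through September 5, 2016 inclusive is 6 days; tolling adds 6 days: September 30, 2016 + 6 days = October 6, 2016.
October 6, 2016 is a Thursday and not a court holiday, so no extension applies.

October 6, 2016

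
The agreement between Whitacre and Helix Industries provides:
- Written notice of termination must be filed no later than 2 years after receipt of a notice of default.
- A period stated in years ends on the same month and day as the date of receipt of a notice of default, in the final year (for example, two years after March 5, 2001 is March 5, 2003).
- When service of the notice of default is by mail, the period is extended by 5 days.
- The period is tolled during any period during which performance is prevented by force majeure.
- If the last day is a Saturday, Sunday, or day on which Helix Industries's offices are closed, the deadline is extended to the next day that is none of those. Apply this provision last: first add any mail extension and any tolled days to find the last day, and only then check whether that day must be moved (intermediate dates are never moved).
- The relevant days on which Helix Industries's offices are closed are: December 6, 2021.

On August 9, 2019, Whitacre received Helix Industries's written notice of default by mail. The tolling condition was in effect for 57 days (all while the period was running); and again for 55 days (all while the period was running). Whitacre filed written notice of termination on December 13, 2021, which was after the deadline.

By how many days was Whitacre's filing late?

2 years after August 9, 2019 is August 9, 2021.
Service was by mail, adding 5 days: August 9, 2021 + 5 days = August 14, 2021.
Tolling adds 57 days: August 14, 2021 + 57 days = October 10, 2021.
Tolling adds 55 days: October 10, 2021 + 55 days = December 4, 2021.
December 4, 2021 is Saturday; December 5, 2021 is Sunday; December 6, 2021 is a listed holiday. The next qualifying day is December 7, 2021.
The deadline is December 7, 2021; from December 7, 2021 to December 13, 2021 is 6 days.

6 days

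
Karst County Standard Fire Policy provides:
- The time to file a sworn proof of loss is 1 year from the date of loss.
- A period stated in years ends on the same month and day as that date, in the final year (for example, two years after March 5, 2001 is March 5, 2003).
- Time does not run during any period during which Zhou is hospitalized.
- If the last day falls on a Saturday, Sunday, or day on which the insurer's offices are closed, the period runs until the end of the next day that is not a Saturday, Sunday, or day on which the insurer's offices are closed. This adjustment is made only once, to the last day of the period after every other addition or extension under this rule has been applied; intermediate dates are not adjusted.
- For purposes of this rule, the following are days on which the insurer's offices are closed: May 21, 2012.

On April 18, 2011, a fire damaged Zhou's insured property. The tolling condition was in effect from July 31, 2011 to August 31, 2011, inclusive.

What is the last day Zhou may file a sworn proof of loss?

1 year after April 18, 2011 is April 18, 2012.
From July 31, 2011 through August 31, 2011 inclusive is 32 days; tolling adds 32 days: April 18, 2012 + 32 days = May 20, 2012.
May 20, 2012 is Sunday; May 21, 2012 is a listed holiday. The next qualifying day is May 22, 2012.

May 22, 2012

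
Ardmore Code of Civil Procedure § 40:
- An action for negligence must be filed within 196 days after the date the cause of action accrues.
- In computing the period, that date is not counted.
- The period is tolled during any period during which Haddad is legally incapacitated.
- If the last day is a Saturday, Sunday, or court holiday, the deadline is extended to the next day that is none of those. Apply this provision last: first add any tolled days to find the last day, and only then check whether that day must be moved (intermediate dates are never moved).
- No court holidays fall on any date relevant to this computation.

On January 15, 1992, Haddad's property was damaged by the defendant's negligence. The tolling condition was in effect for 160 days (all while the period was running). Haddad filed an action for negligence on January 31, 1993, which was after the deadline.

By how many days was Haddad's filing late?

196 days after January 15, 1992 is July 29, 1992.
Tolling adds 160 days: July 29, 1992 + 160 days = January 5, 1993.
January 5, 1993 is a Tuesday and not a court holiday, so no extension applies.
The deadline is January 5, 1993; from January 5, 1993 to January 31, 1993 is 26 days.

26 days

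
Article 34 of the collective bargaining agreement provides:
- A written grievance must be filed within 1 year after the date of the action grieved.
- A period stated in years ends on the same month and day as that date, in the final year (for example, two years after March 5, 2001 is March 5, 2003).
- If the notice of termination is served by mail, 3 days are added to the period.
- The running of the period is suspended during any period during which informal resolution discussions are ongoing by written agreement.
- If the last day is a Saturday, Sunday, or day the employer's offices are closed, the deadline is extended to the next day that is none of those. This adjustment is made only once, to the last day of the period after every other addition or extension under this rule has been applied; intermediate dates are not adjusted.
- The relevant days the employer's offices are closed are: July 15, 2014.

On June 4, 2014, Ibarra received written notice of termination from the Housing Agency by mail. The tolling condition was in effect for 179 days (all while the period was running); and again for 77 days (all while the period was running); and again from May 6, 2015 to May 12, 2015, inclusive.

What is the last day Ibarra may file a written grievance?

February 25, 2016

1 year after June 4, 2014 is June 4, 2015.
Service was by mail, adding 3 days: June 4, 2015 + 3 days = June 7, 2015.
Tolling adds 179 days: June 7, 2015 + 179 days = December 3, 2015.
Tolling adds 77 days: December 3, 2015 + 77 days = February 18, 2016.
From May 6, 2015 through May 12, 2015 inclusive is 7 days; tolling adds 7 days: February 18, 2016 + 7 days = February 25, 2016.
February 25, 2016 is a Thursday and not a day the employer's offices are closed, so no extension applies.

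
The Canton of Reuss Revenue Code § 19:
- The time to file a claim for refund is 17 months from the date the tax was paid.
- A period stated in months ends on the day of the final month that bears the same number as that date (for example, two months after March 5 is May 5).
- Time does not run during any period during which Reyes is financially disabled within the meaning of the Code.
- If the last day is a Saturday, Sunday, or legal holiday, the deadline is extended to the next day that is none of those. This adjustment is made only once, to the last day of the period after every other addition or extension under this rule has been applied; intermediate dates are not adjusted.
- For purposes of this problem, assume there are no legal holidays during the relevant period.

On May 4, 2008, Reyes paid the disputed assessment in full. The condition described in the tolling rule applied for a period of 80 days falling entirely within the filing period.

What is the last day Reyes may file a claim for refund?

December 23, 2009

17 months after May 4, 2008 is October 4, 2009.
Tolling adds 80 days: October 4, 2009 + 80 days = December 23, 2009.
December 23, 2009 is a Wednesday and not a legal holiday, so no extension applies.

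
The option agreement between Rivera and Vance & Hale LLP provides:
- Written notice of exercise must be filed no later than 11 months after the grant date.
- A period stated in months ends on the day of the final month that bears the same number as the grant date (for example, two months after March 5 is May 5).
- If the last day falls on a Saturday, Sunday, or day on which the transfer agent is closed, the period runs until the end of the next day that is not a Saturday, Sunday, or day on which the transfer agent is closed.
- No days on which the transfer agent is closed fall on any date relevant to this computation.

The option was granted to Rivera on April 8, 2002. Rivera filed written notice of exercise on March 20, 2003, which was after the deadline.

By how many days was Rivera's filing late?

10 days

11 months after April 8, 2002 is March 8, 2003.
March 8, 2003 is Saturday; March 9, 2003 is Sunday. The next qualifying day is March 10, 2003.
The deadline is March 10, 2003; from March 10, 2003 to March 20, 2003 is 10 days.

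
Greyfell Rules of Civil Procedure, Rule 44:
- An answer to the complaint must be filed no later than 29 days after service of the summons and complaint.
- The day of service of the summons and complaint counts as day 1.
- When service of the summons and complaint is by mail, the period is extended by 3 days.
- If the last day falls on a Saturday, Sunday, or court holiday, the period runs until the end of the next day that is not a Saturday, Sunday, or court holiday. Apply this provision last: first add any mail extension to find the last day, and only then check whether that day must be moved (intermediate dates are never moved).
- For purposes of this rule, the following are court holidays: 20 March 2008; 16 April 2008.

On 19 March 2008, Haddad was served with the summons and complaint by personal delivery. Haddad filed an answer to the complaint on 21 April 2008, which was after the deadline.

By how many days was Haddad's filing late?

Counting 19 March 2008 as day 1, day 29 is April 16, 2008.
Service was not by mail, so no mail extension applies.
April 16, 2008 is a listed holiday. The next qualifying day is April 17, 2008.
The deadline is April 17, 2008; from April 17, 2008 to April 21, 2008 is 4 days.

4 days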